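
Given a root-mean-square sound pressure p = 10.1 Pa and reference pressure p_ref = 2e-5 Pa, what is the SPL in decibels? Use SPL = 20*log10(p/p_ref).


p / p_ref = 10.1 / 2e-5 = 505000
SPL = 20 * log10(505000) = 114.07 dB


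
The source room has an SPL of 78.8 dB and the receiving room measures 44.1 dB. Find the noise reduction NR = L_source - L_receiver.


NR = L_source - L_receiver (difference between source and receiving room levels)
NR = 78.8 - 44.1 = 34.7 dB


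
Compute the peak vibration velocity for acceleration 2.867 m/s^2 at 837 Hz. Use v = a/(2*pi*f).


omega = 2*pi*f = 2*pi*837 = 5259.03 rad/s
v = a / omega = 2.867 / 5259.03 = 0.00054516 m/s


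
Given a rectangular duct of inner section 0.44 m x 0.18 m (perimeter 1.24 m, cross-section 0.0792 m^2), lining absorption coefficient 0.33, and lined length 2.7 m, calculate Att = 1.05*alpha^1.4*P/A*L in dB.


alpha^1.4 = 0.33^1.4 = 0.211797
Attenuation rate = 1.05 * alpha^1.4 * P / A
= 1.05 * 0.211797 * 1.24 / 0.0792 = 3.48181 dB/m
Total Att = 3.48181 * 2.7 = 9.4009 dB


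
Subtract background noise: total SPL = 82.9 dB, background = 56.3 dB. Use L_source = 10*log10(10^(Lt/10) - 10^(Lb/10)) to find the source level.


10^(82.9/10) = 1.94984e+08
10^(56.3/10) = 426580
Difference = 1.94984e+08 - 426580 = 1.94557e+08
L_source = 10*log10(1.94557e+08) = 82.89 dB


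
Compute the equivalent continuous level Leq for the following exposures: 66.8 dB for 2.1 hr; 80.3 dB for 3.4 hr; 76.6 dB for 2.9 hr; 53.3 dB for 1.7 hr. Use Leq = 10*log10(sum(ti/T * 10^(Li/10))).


T_total = 2.1 + 3.4 + 2.9 + 1.7 = 10.1 hr
(2.1/10.1) * 10^(66.8/10) = 995171
(3.4/10.1) * 10^(80.3/10) = 3.60709e+07
(2.9/10.1) * 10^(76.6/10) = 1.31243e+07
(1.7/10.1) * 10^(53.3/10) = 35985.5
Sum = 995171 + 3.60709e+07 + 1.31243e+07 + 35985.5 = 5.02264e+07
Leq = 10*log10(5.02264e+07) = 77.009 dB


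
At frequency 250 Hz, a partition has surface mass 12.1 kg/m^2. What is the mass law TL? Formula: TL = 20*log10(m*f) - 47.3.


m * f = 12.1 * 250 = 3025
20*log10(3025) = 69.6145 dB
TL = 69.6145 - 47.3 = 22.315 dB


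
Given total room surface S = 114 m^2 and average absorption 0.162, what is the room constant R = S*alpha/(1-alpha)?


R = 114 * 0.162 / (1 - 0.162) = 22.038 m^2


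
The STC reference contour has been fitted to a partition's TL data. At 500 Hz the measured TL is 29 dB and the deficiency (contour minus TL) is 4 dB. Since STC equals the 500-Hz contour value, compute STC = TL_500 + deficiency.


By ASTM E413, STC = value of the fitted reference contour at 500 Hz.
Contour value at 500 Hz = TL_500 + deficiency = 29 + 4 = 33
STC = 33


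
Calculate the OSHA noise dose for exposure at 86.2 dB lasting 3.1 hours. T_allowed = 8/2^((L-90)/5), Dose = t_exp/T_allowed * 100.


T_allowed = 8 / 2^((86.2 - 90)/5) = 13.5479 hr
Dose = 3.1 / 13.5479 * 100 = 22.882 %


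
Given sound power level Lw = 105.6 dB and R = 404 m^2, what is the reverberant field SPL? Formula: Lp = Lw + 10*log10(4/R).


4/R = 4/404 = 0.00990099
Lp = 105.6 + 10*log10(0.00990099) = 85.557 dB


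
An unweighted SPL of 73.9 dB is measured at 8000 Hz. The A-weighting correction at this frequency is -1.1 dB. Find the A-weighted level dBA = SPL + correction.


A-weighting table: 8000 Hz -> -1.1 dB correction
SPL_A = SPL + correction = 73.9 + (-1.1) = 72.8 dBA


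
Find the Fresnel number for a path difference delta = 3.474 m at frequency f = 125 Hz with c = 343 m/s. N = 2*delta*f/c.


N = 2*delta*f/c = 2*delta/lambda, where lambda = c/f
lambda = 343 / 125 = 2.744 m
N = 2 * 3.474 / 2.744 = 2.5321


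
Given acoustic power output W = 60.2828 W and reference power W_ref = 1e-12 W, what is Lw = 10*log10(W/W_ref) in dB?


W / W_ref = 60.2828 / 1e-12 = 6.02828e+13
Lw = 10 * log10(6.02828e+13) = 137.8 dB


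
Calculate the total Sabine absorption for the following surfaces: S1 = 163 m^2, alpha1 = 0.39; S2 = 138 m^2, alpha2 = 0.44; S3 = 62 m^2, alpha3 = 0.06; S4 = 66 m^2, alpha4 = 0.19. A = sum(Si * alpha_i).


163 * 0.39 = 63.57
138 * 0.44 = 60.72
62 * 0.06 = 3.72
66 * 0.19 = 12.54
A_total = 63.57 + 60.72 + 3.72 + 12.54 = 140.55 m^2


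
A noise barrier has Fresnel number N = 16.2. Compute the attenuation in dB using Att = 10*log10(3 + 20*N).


3 + 20*N = 3 + 20*16.2 = 327
Att = 10*log10(327) = 25.145 dB


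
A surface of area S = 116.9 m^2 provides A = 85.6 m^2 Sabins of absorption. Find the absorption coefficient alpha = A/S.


Absorption coefficient = absorbed power / incident power
alpha = A / S = 85.6 / 116.9 = 0.73225


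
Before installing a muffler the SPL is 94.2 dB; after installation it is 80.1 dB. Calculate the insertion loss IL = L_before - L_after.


Insertion loss = SPL without muffler - SPL with muffler
IL = 94.2 - 80.1 = 14.1 dB


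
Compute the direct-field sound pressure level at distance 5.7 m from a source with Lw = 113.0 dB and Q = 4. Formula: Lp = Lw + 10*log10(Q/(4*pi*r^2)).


4*pi*r^2 = 4*pi*5.7^2 = 408.281 m^2
Q / (4*pi*r^2) = 4 / 408.281 = 0.00979717
Lp = 113.0 + 10*log10(0.00979717) = 92.911 dB


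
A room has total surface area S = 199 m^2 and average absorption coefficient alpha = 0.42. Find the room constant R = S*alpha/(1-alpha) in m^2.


R = 199 * 0.42 / (1 - 0.42) = 144.1 m^2


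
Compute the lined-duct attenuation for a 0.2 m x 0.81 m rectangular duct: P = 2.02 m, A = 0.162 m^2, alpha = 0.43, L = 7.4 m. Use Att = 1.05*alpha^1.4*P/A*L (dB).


alpha^1.4 = 0.43^1.4 = 0.3068
Attenuation rate = 1.05 * alpha^1.4 * P / A
= 1.05 * 0.3068 * 2.02 / 0.162 = 4.01681 dB/m
Total Att = 4.01681 * 7.4 = 29.724 dB


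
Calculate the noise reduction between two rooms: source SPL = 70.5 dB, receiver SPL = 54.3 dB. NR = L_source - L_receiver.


NR = L_source - L_receiver (difference between source and receiving room levels)
NR = 70.5 - 54.3 = 16.2 dB


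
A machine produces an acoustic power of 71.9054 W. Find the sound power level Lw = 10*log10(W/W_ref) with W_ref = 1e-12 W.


W / W_ref = 71.9054 / 1e-12 = 7.19054e+13
Lw = 10 * log10(7.19054e+13) = 138.57 dB


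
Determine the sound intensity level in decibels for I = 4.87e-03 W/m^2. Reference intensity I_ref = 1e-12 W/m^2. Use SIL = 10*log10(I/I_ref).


I / I_ref = 4.87e-03 / 1e-12 = 4.87e+09
SIL = 10 * log10(4.87e+09) = 96.875 dB


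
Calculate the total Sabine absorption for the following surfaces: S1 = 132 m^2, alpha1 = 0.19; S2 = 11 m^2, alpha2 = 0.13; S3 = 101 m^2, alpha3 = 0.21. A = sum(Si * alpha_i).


132 * 0.19 = 25.08
11 * 0.13 = 1.43
101 * 0.21 = 21.21
A_total = 25.08 + 1.43 + 21.21 = 47.72 m^2


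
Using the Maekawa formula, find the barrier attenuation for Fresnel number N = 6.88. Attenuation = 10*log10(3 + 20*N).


3 + 20*N = 3 + 20*6.88 = 140.6
Att = 10*log10(140.6) = 21.48 dB


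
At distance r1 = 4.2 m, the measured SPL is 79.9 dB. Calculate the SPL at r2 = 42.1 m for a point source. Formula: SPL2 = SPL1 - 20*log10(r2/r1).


r2/r1 = 42.1/4.2 = 10.0238
Correction = 20*log10(10.0238) = 20.0206 dB
SPL2 = 79.9 - 20.0206 = 59.879 dB


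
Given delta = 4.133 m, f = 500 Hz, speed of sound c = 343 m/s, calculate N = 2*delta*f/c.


N = 2*delta*f/c = 2*delta/lambda, where lambda = c/f
lambda = 343 / 500 = 0.686 m
N = 2 * 4.133 / 0.686 = 12.05


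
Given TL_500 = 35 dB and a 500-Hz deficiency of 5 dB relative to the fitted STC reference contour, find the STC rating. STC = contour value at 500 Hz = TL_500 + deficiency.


By ASTM E413, STC = value of the fitted reference contour at 500 Hz.
Contour value at 500 Hz = TL_500 + deficiency = 35 + 5 = 40
STC = 40


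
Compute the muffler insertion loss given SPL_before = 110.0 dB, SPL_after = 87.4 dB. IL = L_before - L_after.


Insertion loss = SPL without muffler - SPL with muffler
IL = 110.0 - 87.4 = 22.6 dB


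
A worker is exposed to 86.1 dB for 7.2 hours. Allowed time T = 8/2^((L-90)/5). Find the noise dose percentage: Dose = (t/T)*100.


T_allowed = 8 / 2^((86.1 - 90)/5) = 13.737 hr
Dose = 7.2 / 13.737 * 100 = 52.413 %


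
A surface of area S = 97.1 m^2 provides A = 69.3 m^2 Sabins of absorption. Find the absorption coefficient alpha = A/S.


Absorption coefficient = absorbed power / incident power
alpha = A / S = 69.3 / 97.1 = 0.7137


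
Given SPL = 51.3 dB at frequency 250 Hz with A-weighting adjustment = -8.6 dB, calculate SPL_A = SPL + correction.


A-weighting table: 250 Hz -> -8.6 dB correction
SPL_A = SPL + correction = 51.3 + (-8.6) = 42.7 dBA


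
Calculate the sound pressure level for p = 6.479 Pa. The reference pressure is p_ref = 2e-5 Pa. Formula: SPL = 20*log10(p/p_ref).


p / p_ref = 6.479 / 2e-5 = 323950
SPL = 20 * log10(323950) = 110.21 dB


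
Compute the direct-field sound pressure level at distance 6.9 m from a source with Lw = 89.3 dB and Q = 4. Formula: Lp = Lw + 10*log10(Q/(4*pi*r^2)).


4*pi*r^2 = 4*pi*6.9^2 = 598.285 m^2
Q / (4*pi*r^2) = 4 / 598.285 = 0.00668578
Lp = 89.3 + 10*log10(0.00668578) = 67.552 dB


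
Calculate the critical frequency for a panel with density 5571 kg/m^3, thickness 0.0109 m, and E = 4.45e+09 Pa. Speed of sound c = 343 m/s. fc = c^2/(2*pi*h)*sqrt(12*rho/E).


12*rho/E = 12*5571/4.45e+09 = 1.50229e-05
sqrt(12*rho/E) = sqrt(1.50229e-05) = 0.00387594
c^2/(2*pi*h) = 343^2/(2*pi*0.0109) = 1.71784e+06
fc = 1.71784e+06 * 0.00387594 = 6658.2 Hz


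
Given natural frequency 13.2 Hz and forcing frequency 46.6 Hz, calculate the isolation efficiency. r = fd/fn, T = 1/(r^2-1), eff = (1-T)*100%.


r = 46.6 / 13.2 = 3.5303
r^2 - 1 = 3.5303^2 - 1 = 11.463
T = 1/11.463 = 0.0872372
Efficiency = (1 - 0.0872372)*100 = 91.276 %


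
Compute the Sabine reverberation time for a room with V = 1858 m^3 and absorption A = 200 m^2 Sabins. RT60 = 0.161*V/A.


RT60 = 0.161 * 1858 / 200 = 1.4957 s


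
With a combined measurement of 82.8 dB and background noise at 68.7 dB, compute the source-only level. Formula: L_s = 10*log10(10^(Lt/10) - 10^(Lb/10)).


10^(82.8/10) = 1.90546e+08
10^(68.7/10) = 7.4131e+06
Difference = 1.90546e+08 - 7.4131e+06 = 1.83133e+08
L_source = 10*log10(1.83133e+08) = 82.628 dB


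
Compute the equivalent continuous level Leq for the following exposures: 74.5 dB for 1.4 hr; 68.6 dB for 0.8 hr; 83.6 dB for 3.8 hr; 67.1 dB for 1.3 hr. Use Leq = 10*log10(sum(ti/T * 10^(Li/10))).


T_total = 1.4 + 0.8 + 3.8 + 1.3 = 7.3 hr
(1.4/7.3) * 10^(74.5/10) = 5.40512e+06
(0.8/7.3) * 10^(68.6/10) = 793902
(3.8/7.3) * 10^(83.6/10) = 1.19251e+08
(1.3/7.3) * 10^(67.1/10) = 913315
Sum = 5.40512e+06 + 793902 + 1.19251e+08 + 913315 = 1.26363e+08
Leq = 10*log10(1.26363e+08) = 81.016 dB


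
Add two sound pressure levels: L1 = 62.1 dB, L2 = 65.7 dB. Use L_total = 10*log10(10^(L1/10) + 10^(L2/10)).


10^(62.1/10) = 1.62181e+06
10^(65.7/10) = 3.71535e+06
Sum = 1.62181e+06 + 3.71535e+06 = 5.33716e+06
L_total = 10*log10(5.33716e+06) = 67.273 dB


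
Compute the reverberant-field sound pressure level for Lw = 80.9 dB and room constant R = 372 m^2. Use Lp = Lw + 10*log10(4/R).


4/R = 4/372 = 0.0107527
Lp = 80.9 + 10*log10(0.0107527) = 61.215 dB


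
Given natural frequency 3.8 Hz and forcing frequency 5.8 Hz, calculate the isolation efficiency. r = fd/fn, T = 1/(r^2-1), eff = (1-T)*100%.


r = 5.8 / 3.8 = 1.52632
r^2 - 1 = 1.52632^2 - 1 = 1.32965
T = 1/1.32965 = 0.752078
Efficiency = (1 - 0.752078)*100 = 24.792 %


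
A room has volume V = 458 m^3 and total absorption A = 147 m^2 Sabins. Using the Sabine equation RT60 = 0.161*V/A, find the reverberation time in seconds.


RT60 = 0.161 * 458 / 147 = 0.50162 s


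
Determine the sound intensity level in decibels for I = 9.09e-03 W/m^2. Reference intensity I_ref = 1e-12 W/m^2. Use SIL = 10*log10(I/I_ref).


I / I_ref = 9.09e-03 / 1e-12 = 9.09e+09
SIL = 10 * log10(9.09e+09) = 99.586 dB


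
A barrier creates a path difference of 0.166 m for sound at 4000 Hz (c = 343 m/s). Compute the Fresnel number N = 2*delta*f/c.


N = 2*delta*f/c = 2*delta/lambda, where lambda = c/f
lambda = 343 / 4000 = 0.08575 m
N = 2 * 0.166 / 0.08575 = 3.8717


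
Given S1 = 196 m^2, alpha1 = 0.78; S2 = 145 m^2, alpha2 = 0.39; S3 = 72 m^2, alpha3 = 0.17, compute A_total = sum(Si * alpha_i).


196 * 0.78 = 152.88
145 * 0.39 = 56.55
72 * 0.17 = 12.24
A_total = 152.88 + 56.55 + 12.24 = 221.67 m^2


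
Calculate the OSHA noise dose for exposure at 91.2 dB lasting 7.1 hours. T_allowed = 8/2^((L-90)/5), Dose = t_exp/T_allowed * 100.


T_allowed = 8 / 2^((91.2 - 90)/5) = 6.77396 hr
Dose = 7.1 / 6.77396 * 100 = 104.81 %


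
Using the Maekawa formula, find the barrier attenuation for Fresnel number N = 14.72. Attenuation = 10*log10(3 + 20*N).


3 + 20*N = 3 + 20*14.72 = 297.4
Att = 10*log10(297.4) = 24.733 dB


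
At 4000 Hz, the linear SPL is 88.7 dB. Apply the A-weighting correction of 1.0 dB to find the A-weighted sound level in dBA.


A-weighting table: 4000 Hz -> 1.0 dB correction
SPL_A = SPL + correction = 88.7 + (1.0) = 89.7 dBA


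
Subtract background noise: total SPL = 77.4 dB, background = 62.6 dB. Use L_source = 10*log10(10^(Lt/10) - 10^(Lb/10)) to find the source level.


10^(77.4/10) = 5.49541e+07
10^(62.6/10) = 1.8197e+06
Difference = 5.49541e+07 - 1.8197e+06 = 5.31344e+07
L_source = 10*log10(5.31344e+07) = 77.254 dB


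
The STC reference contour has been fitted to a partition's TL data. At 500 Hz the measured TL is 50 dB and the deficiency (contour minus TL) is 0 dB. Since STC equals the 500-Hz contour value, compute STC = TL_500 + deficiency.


By ASTM E413, STC = value of the fitted reference contour at 500 Hz.
Contour value at 500 Hz = TL_500 + deficiency = 50 + 0 = 50
STC = 50


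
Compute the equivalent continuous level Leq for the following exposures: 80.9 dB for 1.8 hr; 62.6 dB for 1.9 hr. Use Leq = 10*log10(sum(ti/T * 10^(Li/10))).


T_total = 1.8 + 1.9 = 3.7 hr
(1.8/3.7) * 10^(80.9/10) = 5.98509e+07
(1.9/3.7) * 10^(62.6/10) = 934441
Sum = 5.98509e+07 + 934441 = 6.07853e+07
Leq = 10*log10(6.07853e+07) = 77.838 dB


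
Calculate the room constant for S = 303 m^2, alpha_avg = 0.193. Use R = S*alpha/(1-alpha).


R = 303 * 0.193 / (1 - 0.193) = 72.465 m^2


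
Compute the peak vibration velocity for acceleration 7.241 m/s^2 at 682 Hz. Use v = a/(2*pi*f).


omega = 2*pi*f = 2*pi*682 = 4285.13 rad/s
v = a / omega = 7.241 / 4285.13 = 0.0016898 m/s


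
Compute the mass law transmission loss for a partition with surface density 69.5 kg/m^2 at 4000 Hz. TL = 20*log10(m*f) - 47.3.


m * f = 69.5 * 4000 = 278000
20*log10(278000) = 108.881 dB
TL = 108.881 - 47.3 = 61.581 dB


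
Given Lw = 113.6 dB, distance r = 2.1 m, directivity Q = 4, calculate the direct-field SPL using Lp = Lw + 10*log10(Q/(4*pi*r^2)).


4*pi*r^2 = 4*pi*2.1^2 = 55.4177 m^2
Q / (4*pi*r^2) = 4 / 55.4177 = 0.0721791
Lp = 113.6 + 10*log10(0.0721791) = 102.18 dB


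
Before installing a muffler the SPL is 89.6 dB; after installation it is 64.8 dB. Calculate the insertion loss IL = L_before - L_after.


Insertion loss = SPL without muffler - SPL with muffler
IL = 89.6 - 64.8 = 24.8 dB


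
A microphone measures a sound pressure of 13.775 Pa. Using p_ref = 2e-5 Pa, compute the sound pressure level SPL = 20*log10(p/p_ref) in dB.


p / p_ref = 13.775 / 2e-5 = 688750
SPL = 20 * log10(688750) = 116.76 dB


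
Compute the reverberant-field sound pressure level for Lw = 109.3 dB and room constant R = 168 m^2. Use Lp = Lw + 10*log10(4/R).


4/R = 4/168 = 0.0238095
Lp = 109.3 + 10*log10(0.0238095) = 93.068 dB


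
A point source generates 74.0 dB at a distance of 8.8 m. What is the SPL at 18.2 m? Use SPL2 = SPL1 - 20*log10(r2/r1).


r2/r1 = 18.2/8.8 = 2.06818
Correction = 20*log10(2.06818) = 6.31177 dB
SPL2 = 74.0 - 6.31177 = 67.688 dB


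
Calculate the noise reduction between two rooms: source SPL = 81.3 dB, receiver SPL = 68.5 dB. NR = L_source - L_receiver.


NR = L_source - L_receiver (difference between source and receiving room levels)
NR = 81.3 - 68.5 = 12.8 dB


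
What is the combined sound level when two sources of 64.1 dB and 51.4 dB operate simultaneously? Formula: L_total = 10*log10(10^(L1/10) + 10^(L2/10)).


10^(64.1/10) = 2.5704e+06
10^(51.4/10) = 138038
Sum = 2.5704e+06 + 138038 = 2.70844e+06
L_total = 10*log10(2.70844e+06) = 64.327 dB


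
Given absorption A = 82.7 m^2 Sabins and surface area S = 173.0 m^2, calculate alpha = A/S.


Absorption coefficient = absorbed power / incident power
alpha = A / S = 82.7 / 173.0 = 0.47803


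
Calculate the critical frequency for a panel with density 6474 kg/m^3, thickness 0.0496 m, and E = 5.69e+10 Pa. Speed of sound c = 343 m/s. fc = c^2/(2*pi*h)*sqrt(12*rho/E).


12*rho/E = 12*6474/5.69e+10 = 1.36534e-06
sqrt(12*rho/E) = sqrt(1.36534e-06) = 0.00116848
c^2/(2*pi*h) = 343^2/(2*pi*0.0496) = 377508
fc = 377508 * 0.00116848 = 441.11 Hz


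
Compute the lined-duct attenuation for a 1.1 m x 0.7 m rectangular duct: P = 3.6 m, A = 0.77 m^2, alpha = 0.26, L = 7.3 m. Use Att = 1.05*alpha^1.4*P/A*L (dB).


alpha^1.4 = 0.26^1.4 = 0.151692
Attenuation rate = 1.05 * alpha^1.4 * P / A
= 1.05 * 0.151692 * 3.6 / 0.77 = 0.74467 dB/m
Total Att = 0.74467 * 7.3 = 5.4361 dB


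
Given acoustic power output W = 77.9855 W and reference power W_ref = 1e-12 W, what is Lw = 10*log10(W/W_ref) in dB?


W / W_ref = 77.9855 / 1e-12 = 7.79855e+13
Lw = 10 * log10(7.79855e+13) = 138.92 dB


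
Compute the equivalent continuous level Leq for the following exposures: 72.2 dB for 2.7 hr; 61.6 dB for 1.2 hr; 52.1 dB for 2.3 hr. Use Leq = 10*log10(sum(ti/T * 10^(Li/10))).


T_total = 2.7 + 1.2 + 2.3 = 6.2 hr
(2.7/6.2) * 10^(72.2/10) = 7.22723e+06
(1.2/6.2) * 10^(61.6/10) = 279763
(2.3/6.2) * 10^(52.1/10) = 60163.9
Sum = 7.22723e+06 + 279763 + 60163.9 = 7.56716e+06
Leq = 10*log10(7.56716e+06) = 68.789 dB


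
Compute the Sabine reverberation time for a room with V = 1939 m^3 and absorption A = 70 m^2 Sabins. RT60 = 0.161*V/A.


RT60 = 0.161 * 1939 / 70 = 4.4597 s


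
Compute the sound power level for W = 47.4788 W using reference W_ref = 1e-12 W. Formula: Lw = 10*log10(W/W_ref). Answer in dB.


W / W_ref = 47.4788 / 1e-12 = 4.74788e+13
Lw = 10 * log10(4.74788e+13) = 136.76 dB


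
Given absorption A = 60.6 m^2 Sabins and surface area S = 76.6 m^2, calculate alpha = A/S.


Absorption coefficient = absorbed power / incident power
alpha = A / S = 60.6 / 76.6 = 0.79112


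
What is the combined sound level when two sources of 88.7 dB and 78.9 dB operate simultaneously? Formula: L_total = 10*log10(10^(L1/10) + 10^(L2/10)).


10^(88.7/10) = 7.4131e+08
10^(78.9/10) = 7.76247e+07
Sum = 7.4131e+08 + 7.76247e+07 = 8.18935e+08
L_total = 10*log10(8.18935e+08) = 89.132 dB


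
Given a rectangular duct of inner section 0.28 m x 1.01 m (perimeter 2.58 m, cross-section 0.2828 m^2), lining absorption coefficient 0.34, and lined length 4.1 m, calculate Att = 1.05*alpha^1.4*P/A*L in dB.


alpha^1.4 = 0.34^1.4 = 0.220836
Attenuation rate = 1.05 * alpha^1.4 * P / A
= 1.05 * 0.220836 * 2.58 / 0.2828 = 2.11543 dB/m
Total Att = 2.11543 * 4.1 = 8.6733 dB


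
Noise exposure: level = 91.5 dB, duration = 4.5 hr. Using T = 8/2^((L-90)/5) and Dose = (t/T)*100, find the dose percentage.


T_allowed = 8 / 2^((91.5 - 90)/5) = 6.49802 hr
Dose = 4.5 / 6.49802 * 100 = 69.252 %


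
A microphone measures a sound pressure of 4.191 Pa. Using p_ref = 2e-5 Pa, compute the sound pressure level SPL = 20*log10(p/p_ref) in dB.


p / p_ref = 4.191 / 2e-5 = 209550
SPL = 20 * log10(209550) = 106.43 dB


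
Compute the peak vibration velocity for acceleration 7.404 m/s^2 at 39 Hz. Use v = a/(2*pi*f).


omega = 2*pi*f = 2*pi*39 = 245.044 rad/s
v = a / omega = 7.404 / 245.044 = 0.030215 m/s


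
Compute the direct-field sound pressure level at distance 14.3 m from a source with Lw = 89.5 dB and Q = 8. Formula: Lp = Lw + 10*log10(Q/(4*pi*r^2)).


4*pi*r^2 = 4*pi*14.3^2 = 2569.7 m^2
Q / (4*pi*r^2) = 8 / 2569.7 = 0.0031132
Lp = 89.5 + 10*log10(0.0031132) = 64.432 dB


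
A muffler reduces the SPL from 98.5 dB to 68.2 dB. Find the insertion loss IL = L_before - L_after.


Insertion loss = SPL without muffler - SPL with muffler
IL = 98.5 - 68.2 = 30.3 dB


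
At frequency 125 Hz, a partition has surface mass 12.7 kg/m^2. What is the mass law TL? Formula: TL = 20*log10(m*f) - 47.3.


m * f = 12.7 * 125 = 1587.5
20*log10(1587.5) = 64.0143 dB
TL = 64.0143 - 47.3 = 16.714 dB


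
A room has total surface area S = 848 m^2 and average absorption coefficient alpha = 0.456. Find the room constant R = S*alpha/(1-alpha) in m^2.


R = 848 * 0.456 / (1 - 0.456) = 710.82 m^2


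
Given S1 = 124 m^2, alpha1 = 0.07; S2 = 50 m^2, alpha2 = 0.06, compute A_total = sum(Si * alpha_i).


124 * 0.07 = 8.68
50 * 0.06 = 3
A_total = 8.68 + 3 = 11.68 m^2


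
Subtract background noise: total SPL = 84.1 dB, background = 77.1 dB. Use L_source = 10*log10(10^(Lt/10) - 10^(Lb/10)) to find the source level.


10^(84.1/10) = 2.5704e+08
10^(77.1/10) = 5.12861e+07
Difference = 2.5704e+08 - 5.12861e+07 = 2.05754e+08
L_source = 10*log10(2.05754e+08) = 83.133 dB


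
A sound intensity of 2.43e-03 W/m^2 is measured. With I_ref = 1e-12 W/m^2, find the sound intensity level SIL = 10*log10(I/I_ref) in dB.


I / I_ref = 2.43e-03 / 1e-12 = 2.43e+09
SIL = 10 * log10(2.43e+09) = 93.856 dB


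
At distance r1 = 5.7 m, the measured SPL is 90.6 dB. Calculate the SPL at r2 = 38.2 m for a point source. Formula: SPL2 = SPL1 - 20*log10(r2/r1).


r2/r1 = 38.2/5.7 = 6.70175
Correction = 20*log10(6.70175) = 16.5238 dB
SPL2 = 90.6 - 16.5238 = 74.076 dB


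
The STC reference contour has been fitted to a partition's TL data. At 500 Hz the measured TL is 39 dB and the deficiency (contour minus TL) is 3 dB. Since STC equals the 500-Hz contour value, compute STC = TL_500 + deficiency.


By ASTM E413, STC = value of the fitted reference contour at 500 Hz.
Contour value at 500 Hz = TL_500 + deficiency = 39 + 3 = 42
STC = 42


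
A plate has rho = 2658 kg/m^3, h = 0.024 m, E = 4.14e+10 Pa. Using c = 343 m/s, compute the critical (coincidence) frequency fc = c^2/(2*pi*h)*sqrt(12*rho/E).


12*rho/E = 12*2658/4.14e+10 = 7.70435e-07
sqrt(12*rho/E) = sqrt(7.70435e-07) = 0.000877744
c^2/(2*pi*h) = 343^2/(2*pi*0.024) = 780184
fc = 780184 * 0.000877744 = 684.8 Hz


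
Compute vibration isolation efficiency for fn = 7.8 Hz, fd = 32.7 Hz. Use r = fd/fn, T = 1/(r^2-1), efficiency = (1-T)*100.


r = 32.7 / 7.8 = 4.19231
r^2 - 1 = 4.19231^2 - 1 = 16.5755
T = 1/16.5755 = 0.06033
Efficiency = (1 - 0.06033)*100 = 93.967 %


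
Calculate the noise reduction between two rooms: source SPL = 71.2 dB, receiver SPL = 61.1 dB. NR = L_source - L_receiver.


NR = L_source - L_receiver (difference between source and receiving room levels)
NR = 71.2 - 61.1 = 10.1 dB


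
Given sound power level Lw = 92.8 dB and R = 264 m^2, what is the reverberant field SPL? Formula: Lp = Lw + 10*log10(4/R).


4/R = 4/264 = 0.0151515
Lp = 92.8 + 10*log10(0.0151515) = 74.605 dB


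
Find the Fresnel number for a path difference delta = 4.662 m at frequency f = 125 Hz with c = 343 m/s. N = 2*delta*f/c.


N = 2*delta*f/c = 2*delta/lambda, where lambda = c/f
lambda = 343 / 125 = 2.744 m
N = 2 * 4.662 / 2.744 = 3.398


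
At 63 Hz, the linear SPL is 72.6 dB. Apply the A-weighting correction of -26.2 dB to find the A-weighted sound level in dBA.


A-weighting table: 63 Hz -> -26.2 dB correction
SPL_A = SPL + correction = 72.6 + (-26.2) = 46.4 dBA


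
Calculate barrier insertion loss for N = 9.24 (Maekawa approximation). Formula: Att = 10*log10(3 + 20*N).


3 + 20*N = 3 + 20*9.24 = 187.8
Att = 10*log10(187.8) = 22.737 dB


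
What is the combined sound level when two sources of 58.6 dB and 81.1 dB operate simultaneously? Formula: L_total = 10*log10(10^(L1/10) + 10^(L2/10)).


10^(58.6/10) = 724436
10^(81.1/10) = 1.28825e+08
Sum = 724436 + 1.28825e+08 = 1.29549e+08
L_total = 10*log10(1.29549e+08) = 81.124 dB


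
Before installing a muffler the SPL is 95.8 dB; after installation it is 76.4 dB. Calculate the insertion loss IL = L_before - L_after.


Insertion loss = SPL without muffler - SPL with muffler
IL = 95.8 - 76.4 = 19.4 dB


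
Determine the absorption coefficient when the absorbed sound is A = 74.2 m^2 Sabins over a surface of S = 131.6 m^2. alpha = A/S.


Absorption coefficient = absorbed power / incident power
alpha = A / S = 74.2 / 131.6 = 0.56383


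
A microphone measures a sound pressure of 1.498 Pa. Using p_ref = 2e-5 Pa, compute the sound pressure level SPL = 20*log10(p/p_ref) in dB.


p / p_ref = 1.498 / 2e-5 = 74900
SPL = 20 * log10(74900) = 97.49 dB


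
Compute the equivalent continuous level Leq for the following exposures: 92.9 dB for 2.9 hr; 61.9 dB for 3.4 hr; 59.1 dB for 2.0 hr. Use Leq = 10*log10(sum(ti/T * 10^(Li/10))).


T_total = 2.9 + 3.4 + 2.0 = 8.3 hr
(2.9/8.3) * 10^(92.9/10) = 6.81271e+08
(3.4/8.3) * 10^(61.9/10) = 634455
(2.0/8.3) * 10^(59.1/10) = 195863
Sum = 6.81271e+08 + 634455 + 195863 = 6.82101e+08
Leq = 10*log10(6.82101e+08) = 88.338 dB


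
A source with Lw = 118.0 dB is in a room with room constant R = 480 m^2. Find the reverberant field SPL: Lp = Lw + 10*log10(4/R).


4/R = 4/480 = 0.00833333
Lp = 118.0 + 10*log10(0.00833333) = 97.208 dB


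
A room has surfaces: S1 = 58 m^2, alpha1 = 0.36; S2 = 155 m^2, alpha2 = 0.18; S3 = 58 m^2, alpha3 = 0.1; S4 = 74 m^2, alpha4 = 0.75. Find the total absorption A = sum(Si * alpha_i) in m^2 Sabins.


58 * 0.36 = 20.88
155 * 0.18 = 27.9
58 * 0.1 = 5.8
74 * 0.75 = 55.5
A_total = 20.88 + 27.9 + 5.8 + 55.5 = 110.08 m^2


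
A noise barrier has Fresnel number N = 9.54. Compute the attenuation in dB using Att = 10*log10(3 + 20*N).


3 + 20*N = 3 + 20*9.54 = 193.8
Att = 10*log10(193.8) = 22.874 dB


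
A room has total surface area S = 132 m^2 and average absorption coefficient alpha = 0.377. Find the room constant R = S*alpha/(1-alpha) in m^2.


R = 132 * 0.377 / (1 - 0.377) = 79.878 m^2


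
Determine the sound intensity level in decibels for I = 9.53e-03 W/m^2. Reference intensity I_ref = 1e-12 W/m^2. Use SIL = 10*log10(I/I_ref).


I / I_ref = 9.53e-03 / 1e-12 = 9.53e+09
SIL = 10 * log10(9.53e+09) = 99.791 dB


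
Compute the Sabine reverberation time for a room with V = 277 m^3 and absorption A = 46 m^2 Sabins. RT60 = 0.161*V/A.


RT60 = 0.161 * 277 / 46 = 0.9695 s


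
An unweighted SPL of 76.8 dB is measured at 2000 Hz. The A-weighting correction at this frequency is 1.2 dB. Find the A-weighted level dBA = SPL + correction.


A-weighting table: 2000 Hz -> 1.2 dB correction
SPL_A = SPL + correction = 76.8 + (1.2) = 78 dBA


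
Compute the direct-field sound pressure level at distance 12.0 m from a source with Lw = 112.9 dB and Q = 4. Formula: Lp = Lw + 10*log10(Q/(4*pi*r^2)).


4*pi*r^2 = 4*pi*12.0^2 = 1809.56 m^2
Q / (4*pi*r^2) = 4 / 1809.56 = 0.00221048
Lp = 112.9 + 10*log10(0.00221048) = 86.345 dB


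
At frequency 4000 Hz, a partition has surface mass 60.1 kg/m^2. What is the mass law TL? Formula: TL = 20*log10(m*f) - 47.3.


m * f = 60.1 * 4000 = 240400
20*log10(240400) = 107.619 dB
TL = 107.619 - 47.3 = 60.319 dB


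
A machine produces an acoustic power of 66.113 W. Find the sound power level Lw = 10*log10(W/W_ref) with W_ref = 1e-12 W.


W / W_ref = 66.113 / 1e-12 = 6.6113e+13
Lw = 10 * log10(6.6113e+13) = 138.2 dB


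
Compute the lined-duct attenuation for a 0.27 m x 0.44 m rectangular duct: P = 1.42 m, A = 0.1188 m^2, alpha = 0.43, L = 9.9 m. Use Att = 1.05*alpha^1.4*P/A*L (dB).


alpha^1.4 = 0.43^1.4 = 0.3068
Attenuation rate = 1.05 * alpha^1.4 * P / A
= 1.05 * 0.3068 * 1.42 / 0.1188 = 3.85049 dB/m
Total Att = 3.85049 * 9.9 = 38.12 dB


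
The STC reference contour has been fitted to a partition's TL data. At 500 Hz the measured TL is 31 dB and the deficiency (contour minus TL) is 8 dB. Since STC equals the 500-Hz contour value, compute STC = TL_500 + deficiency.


By ASTM E413, STC = value of the fitted reference contour at 500 Hz.
Contour value at 500 Hz = TL_500 + deficiency = 31 + 8 = 39
STC = 39


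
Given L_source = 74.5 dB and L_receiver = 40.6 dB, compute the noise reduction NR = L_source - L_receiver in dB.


NR = L_source - L_receiver (difference between source and receiving room levels)
NR = 74.5 - 40.6 = 33.9 dB


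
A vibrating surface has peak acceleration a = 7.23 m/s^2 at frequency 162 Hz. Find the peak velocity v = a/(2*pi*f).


omega = 2*pi*f = 2*pi*162 = 1017.88 rad/s
v = a / omega = 7.23 / 1017.88 = 0.007103 m/s


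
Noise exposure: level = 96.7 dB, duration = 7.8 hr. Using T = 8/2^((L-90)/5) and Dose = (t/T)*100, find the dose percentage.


T_allowed = 8 / 2^((96.7 - 90)/5) = 3.16017 hr
Dose = 7.8 / 3.16017 * 100 = 246.82 %


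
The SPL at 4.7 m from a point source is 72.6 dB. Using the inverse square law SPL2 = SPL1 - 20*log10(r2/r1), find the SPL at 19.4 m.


r2/r1 = 19.4/4.7 = 4.12766
Correction = 20*log10(4.12766) = 12.3141 dB
SPL2 = 72.6 - 12.3141 = 60.286 dB


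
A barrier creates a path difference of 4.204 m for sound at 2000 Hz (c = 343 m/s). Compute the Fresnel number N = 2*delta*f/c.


N = 2*delta*f/c = 2*delta/lambda, where lambda = c/f
lambda = 343 / 2000 = 0.1715 m
N = 2 * 4.204 / 0.1715 = 49.026


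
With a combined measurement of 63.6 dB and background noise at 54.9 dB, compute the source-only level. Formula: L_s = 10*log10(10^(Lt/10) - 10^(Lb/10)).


10^(63.6/10) = 2.29087e+06
10^(54.9/10) = 309030
Difference = 2.29087e+06 - 309030 = 1.98184e+06
L_source = 10*log10(1.98184e+06) = 62.971 dB


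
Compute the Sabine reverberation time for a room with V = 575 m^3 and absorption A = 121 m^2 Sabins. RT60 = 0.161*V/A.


RT60 = 0.161 * 575 / 121 = 0.76508 s


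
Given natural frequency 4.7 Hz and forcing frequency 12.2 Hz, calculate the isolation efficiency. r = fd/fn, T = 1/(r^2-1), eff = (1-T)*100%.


r = 12.2 / 4.7 = 2.59574
r^2 - 1 = 2.59574^2 - 1 = 5.73787
T = 1/5.73787 = 0.174281
Efficiency = (1 - 0.174281)*100 = 82.572 %


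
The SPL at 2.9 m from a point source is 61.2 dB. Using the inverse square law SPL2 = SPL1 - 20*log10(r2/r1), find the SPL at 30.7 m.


r2/r1 = 30.7/2.9 = 10.5862
Correction = 20*log10(10.5862) = 20.4948 dB
SPL2 = 61.2 - 20.4948 = 40.705 dB


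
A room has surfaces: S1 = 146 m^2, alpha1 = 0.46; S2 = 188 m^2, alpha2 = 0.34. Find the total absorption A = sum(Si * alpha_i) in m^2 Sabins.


146 * 0.46 = 67.16
188 * 0.34 = 63.92
A_total = 67.16 + 63.92 = 131.08 m^2


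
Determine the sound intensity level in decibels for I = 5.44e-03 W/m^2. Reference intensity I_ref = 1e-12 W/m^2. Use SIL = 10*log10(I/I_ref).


I / I_ref = 5.44e-03 / 1e-12 = 5.44e+09
SIL = 10 * log10(5.44e+09) = 97.356 dB


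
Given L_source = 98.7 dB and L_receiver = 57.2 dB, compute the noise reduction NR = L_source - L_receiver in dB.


NR = L_source - L_receiver (difference between source and receiving room levels)
NR = 98.7 - 57.2 = 41.5 dB


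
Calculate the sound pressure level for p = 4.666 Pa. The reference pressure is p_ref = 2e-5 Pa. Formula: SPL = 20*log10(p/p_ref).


p / p_ref = 4.666 / 2e-5 = 233300
SPL = 20 * log10(233300) = 107.36 dB


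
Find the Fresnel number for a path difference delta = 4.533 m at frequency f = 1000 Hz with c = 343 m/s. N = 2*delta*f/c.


N = 2*delta*f/c = 2*delta/lambda, where lambda = c/f
lambda = 343 / 1000 = 0.343 m
N = 2 * 4.533 / 0.343 = 26.431


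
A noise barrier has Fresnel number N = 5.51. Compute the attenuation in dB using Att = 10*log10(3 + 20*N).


3 + 20*N = 3 + 20*5.51 = 113.2
Att = 10*log10(113.2) = 20.538 dB


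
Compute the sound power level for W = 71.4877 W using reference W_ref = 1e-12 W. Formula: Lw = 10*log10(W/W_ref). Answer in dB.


W / W_ref = 71.4877 / 1e-12 = 7.14877e+13
Lw = 10 * log10(7.14877e+13) = 138.54 dB


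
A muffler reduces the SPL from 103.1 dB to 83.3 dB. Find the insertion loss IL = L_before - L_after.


Insertion loss = SPL without muffler - SPL with muffler
IL = 103.1 - 83.3 = 19.8 dB


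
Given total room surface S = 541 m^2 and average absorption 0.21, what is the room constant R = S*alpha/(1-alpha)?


R = 541 * 0.21 / (1 - 0.21) = 143.81 m^2


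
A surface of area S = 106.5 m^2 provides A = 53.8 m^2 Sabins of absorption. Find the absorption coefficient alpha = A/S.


Absorption coefficient = absorbed power / incident power
alpha = A / S = 53.8 / 106.5 = 0.50516


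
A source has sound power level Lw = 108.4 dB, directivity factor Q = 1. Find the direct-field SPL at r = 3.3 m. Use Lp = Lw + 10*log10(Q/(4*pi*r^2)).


4*pi*r^2 = 4*pi*3.3^2 = 136.848 m^2
Q / (4*pi*r^2) = 1 / 136.848 = 0.00730738
Lp = 108.4 + 10*log10(0.00730738) = 87.038 dB


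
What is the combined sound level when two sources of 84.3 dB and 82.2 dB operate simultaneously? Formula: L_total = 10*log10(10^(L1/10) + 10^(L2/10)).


10^(84.3/10) = 2.69153e+08
10^(82.2/10) = 1.65959e+08
Sum = 2.69153e+08 + 1.65959e+08 = 4.35112e+08
L_total = 10*log10(4.35112e+08) = 86.386 dB


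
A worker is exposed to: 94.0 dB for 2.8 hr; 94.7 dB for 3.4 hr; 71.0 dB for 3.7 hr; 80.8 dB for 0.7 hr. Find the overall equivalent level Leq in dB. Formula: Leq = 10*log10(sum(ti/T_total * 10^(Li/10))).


T_total = 2.8 + 3.4 + 3.7 + 0.7 = 10.6 hr
(2.8/10.6) * 10^(94.0/10) = 6.63517e+08
(3.4/10.6) * 10^(94.7/10) = 9.46614e+08
(3.7/10.6) * 10^(71.0/10) = 4.39436e+06
(0.7/10.6) * 10^(80.8/10) = 7.93948e+06
Sum = 6.63517e+08 + 9.46614e+08 + 4.39436e+06 + 7.93948e+06 = 1.62246e+09
Leq = 10*log10(1.62246e+09) = 92.102 dB


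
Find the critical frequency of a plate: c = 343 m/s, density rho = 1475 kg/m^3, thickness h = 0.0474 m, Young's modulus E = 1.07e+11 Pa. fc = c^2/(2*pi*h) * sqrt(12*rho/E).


12*rho/E = 12*1475/1.07e+11 = 1.65421e-07
sqrt(12*rho/E) = sqrt(1.65421e-07) = 0.00040672
c^2/(2*pi*h) = 343^2/(2*pi*0.0474) = 395030
fc = 395030 * 0.00040672 = 160.67 Hz


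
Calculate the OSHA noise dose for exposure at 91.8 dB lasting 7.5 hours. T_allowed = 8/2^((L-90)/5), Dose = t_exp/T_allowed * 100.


T_allowed = 8 / 2^((91.8 - 90)/5) = 6.23332 hr
Dose = 7.5 / 6.23332 * 100 = 120.32 %


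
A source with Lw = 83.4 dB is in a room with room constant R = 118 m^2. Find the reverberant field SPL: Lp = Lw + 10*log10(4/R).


4/R = 4/118 = 0.0338983
Lp = 83.4 + 10*log10(0.0338983) = 68.702 dB


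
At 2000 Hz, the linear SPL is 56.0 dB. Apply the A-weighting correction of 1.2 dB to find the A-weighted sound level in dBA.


A-weighting table: 2000 Hz -> 1.2 dB correction
SPL_A = SPL + correction = 56.0 + (1.2) = 57.2 dBA


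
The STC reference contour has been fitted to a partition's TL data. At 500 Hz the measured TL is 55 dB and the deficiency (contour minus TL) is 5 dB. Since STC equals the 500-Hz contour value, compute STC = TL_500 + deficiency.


By ASTM E413, STC = value of the fitted reference contour at 500 Hz.
Contour value at 500 Hz = TL_500 + deficiency = 55 + 5 = 60
STC = 60


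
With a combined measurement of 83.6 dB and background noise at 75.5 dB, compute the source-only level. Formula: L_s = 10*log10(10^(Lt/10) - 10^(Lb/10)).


10^(83.6/10) = 2.29087e+08
10^(75.5/10) = 3.54813e+07
Difference = 2.29087e+08 - 3.54813e+07 = 1.93606e+08
L_source = 10*log10(1.93606e+08) = 82.869 dB


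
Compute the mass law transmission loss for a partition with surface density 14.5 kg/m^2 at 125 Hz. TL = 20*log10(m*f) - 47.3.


m * f = 14.5 * 125 = 1812.5
20*log10(1812.5) = 65.1656 dB
TL = 65.1656 - 47.3 = 17.866 dB


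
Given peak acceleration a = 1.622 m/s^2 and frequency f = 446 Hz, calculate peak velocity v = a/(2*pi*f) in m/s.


omega = 2*pi*f = 2*pi*446 = 2802.3 rad/s
v = a / omega = 1.622 / 2802.3 = 0.00057881 m/s


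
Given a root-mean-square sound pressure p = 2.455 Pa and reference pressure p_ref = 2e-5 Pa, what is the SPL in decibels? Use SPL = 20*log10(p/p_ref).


p / p_ref = 2.455 / 2e-5 = 122750
SPL = 20 * log10(122750) = 101.78 dB


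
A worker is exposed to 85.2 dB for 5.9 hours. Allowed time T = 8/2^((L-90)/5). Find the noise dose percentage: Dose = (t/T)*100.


T_allowed = 8 / 2^((85.2 - 90)/5) = 15.5625 hr
Dose = 5.9 / 15.5625 * 100 = 37.912 %


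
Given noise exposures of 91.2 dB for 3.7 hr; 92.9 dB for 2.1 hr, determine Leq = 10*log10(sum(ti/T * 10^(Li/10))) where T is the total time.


T_total = 3.7 + 2.1 = 5.8 hr
(3.7/5.8) * 10^(91.2/10) = 8.40957e+08
(2.1/5.8) * 10^(92.9/10) = 7.05978e+08
Sum = 8.40957e+08 + 7.05978e+08 = 1.54694e+09
Leq = 10*log10(1.54694e+09) = 91.895 dB


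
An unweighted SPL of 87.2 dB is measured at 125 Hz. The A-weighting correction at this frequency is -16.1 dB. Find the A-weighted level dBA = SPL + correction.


A-weighting table: 125 Hz -> -16.1 dB correction
SPL_A = SPL + correction = 87.2 + (-16.1) = 71.1 dBA


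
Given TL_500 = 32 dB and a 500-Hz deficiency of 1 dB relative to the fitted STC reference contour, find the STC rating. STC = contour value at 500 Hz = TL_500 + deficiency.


By ASTM E413, STC = value of the fitted reference contour at 500 Hz.
Contour value at 500 Hz = TL_500 + deficiency = 32 + 1 = 33
STC = 33


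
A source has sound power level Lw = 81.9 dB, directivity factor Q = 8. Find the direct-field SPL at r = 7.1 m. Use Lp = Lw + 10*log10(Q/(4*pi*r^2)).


4*pi*r^2 = 4*pi*7.1^2 = 633.471 m^2
Q / (4*pi*r^2) = 8 / 633.471 = 0.0126288
Lp = 81.9 + 10*log10(0.0126288) = 62.914 dB


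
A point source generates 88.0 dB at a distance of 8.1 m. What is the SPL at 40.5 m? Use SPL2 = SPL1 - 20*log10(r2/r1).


r2/r1 = 40.5/8.1 = 5
Correction = 20*log10(5) = 13.9794 dB
SPL2 = 88.0 - 13.9794 = 74.021 dB


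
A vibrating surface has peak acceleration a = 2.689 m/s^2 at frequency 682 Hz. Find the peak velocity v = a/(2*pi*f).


omega = 2*pi*f = 2*pi*682 = 4285.13 rad/s
v = a / omega = 2.689 / 4285.13 = 0.00062752 m/s


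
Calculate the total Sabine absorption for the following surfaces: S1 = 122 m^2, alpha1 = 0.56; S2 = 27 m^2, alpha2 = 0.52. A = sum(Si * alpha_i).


122 * 0.56 = 68.32
27 * 0.52 = 14.04
A_total = 68.32 + 14.04 = 82.36 m^2


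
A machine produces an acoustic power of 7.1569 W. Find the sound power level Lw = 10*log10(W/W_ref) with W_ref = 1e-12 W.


W / W_ref = 7.1569 / 1e-12 = 7.1569e+12
Lw = 10 * log10(7.1569e+12) = 128.55 dB


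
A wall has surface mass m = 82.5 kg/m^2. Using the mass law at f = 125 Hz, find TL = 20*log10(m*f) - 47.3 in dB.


m * f = 82.5 * 125 = 10312.5
20*log10(10312.5) = 80.2673 dB
TL = 80.2673 - 47.3 = 32.967 dB


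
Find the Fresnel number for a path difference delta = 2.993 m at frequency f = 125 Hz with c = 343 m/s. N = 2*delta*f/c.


N = 2*delta*f/c = 2*delta/lambda, where lambda = c/f
lambda = 343 / 125 = 2.744 m
N = 2 * 2.993 / 2.744 = 2.1815


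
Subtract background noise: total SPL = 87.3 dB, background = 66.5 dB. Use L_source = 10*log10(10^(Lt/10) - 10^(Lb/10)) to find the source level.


10^(87.3/10) = 5.37032e+08
10^(66.5/10) = 4.46684e+06
Difference = 5.37032e+08 - 4.46684e+06 = 5.32565e+08
L_source = 10*log10(5.32565e+08) = 87.264 dB


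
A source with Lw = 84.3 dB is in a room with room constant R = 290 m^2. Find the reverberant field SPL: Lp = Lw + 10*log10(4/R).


4/R = 4/290 = 0.0137931
Lp = 84.3 + 10*log10(0.0137931) = 65.697 dB


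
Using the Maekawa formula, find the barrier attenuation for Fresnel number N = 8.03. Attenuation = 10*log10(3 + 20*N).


3 + 20*N = 3 + 20*8.03 = 163.6
Att = 10*log10(163.6) = 22.138 dB


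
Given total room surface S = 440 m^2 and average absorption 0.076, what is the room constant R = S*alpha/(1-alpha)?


R = 440 * 0.076 / (1 - 0.076) = 36.19 m^2


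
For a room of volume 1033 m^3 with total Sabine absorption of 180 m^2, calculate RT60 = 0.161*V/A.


RT60 = 0.161 * 1033 / 180 = 0.92396 s
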